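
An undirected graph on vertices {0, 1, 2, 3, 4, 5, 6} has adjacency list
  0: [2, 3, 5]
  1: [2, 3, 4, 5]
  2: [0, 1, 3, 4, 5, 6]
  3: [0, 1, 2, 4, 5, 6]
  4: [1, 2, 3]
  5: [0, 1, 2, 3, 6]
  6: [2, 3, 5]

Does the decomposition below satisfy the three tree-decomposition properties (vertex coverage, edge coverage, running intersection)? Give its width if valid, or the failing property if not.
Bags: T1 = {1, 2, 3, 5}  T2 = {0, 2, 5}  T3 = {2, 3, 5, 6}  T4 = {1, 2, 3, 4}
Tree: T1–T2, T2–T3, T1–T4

A tree decomposition must satisfy three properties: every vertex lies in some bag; for every edge, both endpoints lie together in some bag; and for every vertex, the bags containing it form a connected subtree. Here edge (3,0) lies in no bag, so the decomposition is invalid.

No — edge (3,0) lies in no bag.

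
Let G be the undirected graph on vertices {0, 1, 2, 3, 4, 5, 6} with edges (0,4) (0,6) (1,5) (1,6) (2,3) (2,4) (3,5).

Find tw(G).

A width-2 tree decomposition is:
Bags: B1 = {0, 2, 4}  B2 = {0, 2, 3}  B3 = {0, 3, 5}  B4 = {0, 1, 5}  B5 = {0, 1, 6}
Tree: B1–B2, B2–B3, B3–B4, B4–B5
The largest bag has 3 vertices, giving width 2; this decomposition certifies tw(G) ≤ 2. Since 0–4–2–3–5–1–6–0 is a cycle in G, G is not acyclic. Forests are exactly the graphs of treewidth ≤ 1, so tw(G) ≥ 2. Therefore the treewidth is 2.

2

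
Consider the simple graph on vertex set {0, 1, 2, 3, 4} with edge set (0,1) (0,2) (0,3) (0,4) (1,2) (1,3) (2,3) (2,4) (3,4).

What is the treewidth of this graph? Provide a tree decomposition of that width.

Treewidth 3.
One such decomposition:
Bags: B1 = {0, 1, 2, 3}  B2 = {0, 2, 3, 4}
Tree: B1–B2

Every bag has size at most 4, so the width is 4 − 1 = 3 and tw(G) ≤ 3. On the other hand G contains the 4-clique {0, 1, 2, 3}. A clique must lie in a single bag of any decomposition, so no decomposition can have width below 3. Combining the bounds, tw(G) = 3.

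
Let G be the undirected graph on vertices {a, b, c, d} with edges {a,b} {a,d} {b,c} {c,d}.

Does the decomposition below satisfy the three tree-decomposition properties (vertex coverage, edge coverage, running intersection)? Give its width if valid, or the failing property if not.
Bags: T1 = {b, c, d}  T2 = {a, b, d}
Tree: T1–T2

Yes; width 2.

Every vertex of G appears in some bag (union = {a, b, c, d}); every edge is covered by a bag; and for each vertex v the set of bags containing v is connected in the bag tree. The decomposition is therefore valid. The largest bag has 3 vertices, so the width is 2.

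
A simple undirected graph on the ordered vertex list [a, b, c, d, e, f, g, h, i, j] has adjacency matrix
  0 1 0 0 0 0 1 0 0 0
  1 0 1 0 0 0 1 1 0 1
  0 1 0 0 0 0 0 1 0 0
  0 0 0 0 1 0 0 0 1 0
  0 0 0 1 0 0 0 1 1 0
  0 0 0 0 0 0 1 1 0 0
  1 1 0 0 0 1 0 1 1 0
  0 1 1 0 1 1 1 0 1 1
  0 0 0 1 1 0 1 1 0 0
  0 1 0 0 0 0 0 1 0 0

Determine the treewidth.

2

A width-2 tree decomposition is:
Bags: B1 = {b, c, h}  B2 = {b, g, h}  B3 = {g, h, i}  B4 = {f, g, h}  B5 = {e, h, i}  B6 = {b, h, j}  B7 = {a, b, g}  B8 = {d, e, i}
Tree: B1–B2, B2–B3, B3–B4, B3–B5, B2–B6, B2–B7, B5–B8
Each bag holds 3 vertices, so the decomposition has width 2, which upper-bounds the treewidth. On the other hand G contains the 3-clique {d, e, i}. A clique must lie in a single bag of any decomposition, so no decomposition can have width below 2. The upper and lower bounds meet at 2, so that is the treewidth.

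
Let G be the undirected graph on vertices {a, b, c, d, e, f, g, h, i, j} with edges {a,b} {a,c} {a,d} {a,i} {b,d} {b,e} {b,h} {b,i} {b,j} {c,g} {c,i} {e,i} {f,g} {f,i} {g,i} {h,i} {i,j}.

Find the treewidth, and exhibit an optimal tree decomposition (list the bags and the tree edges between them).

Treewidth 2.
One such decomposition:
Bags: B1 = {a, b, i}  B2 = {b, e, i}  B3 = {a, c, i}  B4 = {c, g, i}  B5 = {a, b, d}  B6 = {b, h, i}  B7 = {f, g, i}  B8 = {b, i, j}
Tree: B1–B2, B1–B3, B3–B4, B1–B5, B1–B6, B4–B7, B1–B8

The largest bag has 3 vertices, giving width 2; this decomposition certifies tw(G) ≤ 2. Conversely, {a, b, d} is a clique of size 3, and the vertices of any clique must share a bag in every tree decomposition; so some bag has ≥ 3 vertices and tw(G) ≥ 2. The upper and lower bounds meet at 2, so that is the treewidth.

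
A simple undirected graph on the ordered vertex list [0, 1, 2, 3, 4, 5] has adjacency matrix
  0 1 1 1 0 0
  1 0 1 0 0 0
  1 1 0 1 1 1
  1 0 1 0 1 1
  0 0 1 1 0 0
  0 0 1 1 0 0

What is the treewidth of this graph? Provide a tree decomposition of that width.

The largest bag has 3 vertices, giving width 2; this decomposition certifies tw(G) ≤ 2. For the lower bound, the 3 vertices {0, 1, 2} are pairwise adjacent, and any tree decomposition puts a clique entirely inside one bag — forcing width ≥ 2. Therefore the treewidth is 2.

Treewidth 2.
Bags: B1 = {2, 3, 4}  B2 = {2, 3, 5}  B3 = {0, 2, 3}  B4 = {0, 1, 2}
Tree: B1–B2, B1–B3, B3–B4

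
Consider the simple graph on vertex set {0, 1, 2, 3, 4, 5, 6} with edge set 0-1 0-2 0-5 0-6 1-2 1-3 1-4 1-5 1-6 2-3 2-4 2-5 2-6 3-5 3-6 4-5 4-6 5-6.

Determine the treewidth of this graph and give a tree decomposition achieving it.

Every bag has size at most 5, so the width is 5 − 1 = 4 and tw(G) ≤ 4. For the lower bound, the 5 vertices {0, 1, 2, 5, 6} are pairwise adjacent, and any tree decomposition puts a clique entirely inside one bag — forcing width ≥ 4. Therefore the treewidth is 4.

Treewidth 4.
One such decomposition:
Bags: B1 = {1, 2, 3, 5, 6}  B2 = {0, 1, 2, 5, 6}  B3 = {1, 2, 4, 5, 6}
Tree: B1–B2, B2–B3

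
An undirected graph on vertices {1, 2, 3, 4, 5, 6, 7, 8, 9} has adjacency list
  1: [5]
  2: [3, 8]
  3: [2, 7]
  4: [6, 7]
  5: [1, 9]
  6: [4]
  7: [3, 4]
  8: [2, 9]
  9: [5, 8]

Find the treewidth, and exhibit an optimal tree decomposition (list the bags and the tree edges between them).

Each bag holds 2 vertices, so the decomposition has width 1, which upper-bounds the treewidth. Since G has at least one edge (e.g. 1–5), it is not an edgeless graph, so tw(G) ≥ 1. The upper and lower bounds meet at 1, so that is the treewidth.

Treewidth 1.
One optimal decomposition is:
Bags: B1 = {1, 5}  B2 = {5, 9}  B3 = {8, 9}  B4 = {2, 8}  B5 = {2, 3}  B6 = {3, 7}  B7 = {4, 7}  B8 = {4, 6}
Tree: B1–B2, B2–B3, B3–B4, B4–B5, B5–B6, B6–B7, B7–B8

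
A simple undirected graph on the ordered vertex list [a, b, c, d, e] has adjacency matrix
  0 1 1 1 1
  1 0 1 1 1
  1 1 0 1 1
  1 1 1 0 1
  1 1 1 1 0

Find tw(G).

4

A width-4 tree decomposition is:
Bags: B1 = {a, b, c, d, e}
Tree: (single bag)
A single bag containing all 5 vertices is trivially a valid decomposition of width 4. For the lower bound, the 5 vertices {a, b, c, d, e} are pairwise adjacent, and any tree decomposition puts a clique entirely inside one bag — forcing width ≥ 4. Combining the bounds, tw(G) = 4.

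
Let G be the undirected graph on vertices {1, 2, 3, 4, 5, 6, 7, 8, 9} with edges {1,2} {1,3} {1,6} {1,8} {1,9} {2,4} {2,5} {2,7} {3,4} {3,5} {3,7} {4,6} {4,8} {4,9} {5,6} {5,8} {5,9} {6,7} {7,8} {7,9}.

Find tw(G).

4

A width-4 tree decomposition is:
Bags: B1 = {1, 4, 5, 6, 7}  B2 = {1, 3, 4, 5, 7}  B3 = {1, 4, 5, 7, 9}  B4 = {1, 2, 4, 5, 7}  B5 = {1, 4, 5, 7, 8}
Tree: B1–B2, B2–B3, B3–B4, B4–B5
Every bag has size at most 5, so the width is 5 − 1 = 4 and tw(G) ≤ 4. For the lower bound: the 5 vertex sets {4,6}, {1,3}, {5,9}, {7}, {2} are disjoint, each induces a connected subgraph, and every pair is joined by at least one edge of G. Contracting each set to a single vertex therefore yields K_{5} as a minor, and since treewidth is minor-monotone, tw(G) ≥ tw(K_{5}) = 4. Therefore the treewidth is 4.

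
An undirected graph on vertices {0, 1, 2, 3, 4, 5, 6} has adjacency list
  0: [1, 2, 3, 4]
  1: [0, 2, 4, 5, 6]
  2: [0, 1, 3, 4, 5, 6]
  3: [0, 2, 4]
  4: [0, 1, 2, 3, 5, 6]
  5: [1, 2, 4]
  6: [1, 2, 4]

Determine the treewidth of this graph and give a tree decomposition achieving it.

Treewidth 3.
One optimal decomposition is:
Bags: B1 = {0, 1, 2, 4}  B2 = {1, 2, 4, 6}  B3 = {1, 2, 4, 5}  B4 = {0, 2, 3, 4}
Tree: B1–B2, B2–B3, B1–B4

Each bag holds 4 vertices, so the decomposition has width 3, which upper-bounds the treewidth. For the lower bound, the 4 vertices {0, 1, 2, 4} are pairwise adjacent, and any tree decomposition puts a clique entirely inside one bag — forcing width ≥ 3. Therefore the treewidth is 3.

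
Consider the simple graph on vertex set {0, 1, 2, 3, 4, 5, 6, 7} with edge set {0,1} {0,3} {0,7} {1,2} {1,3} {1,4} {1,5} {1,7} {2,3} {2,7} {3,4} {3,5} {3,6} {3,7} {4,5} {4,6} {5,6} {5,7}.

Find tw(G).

3

A width-3 tree decomposition is:
Bags: B1 = {1, 3, 5, 7}  B2 = {1, 3, 4, 5}  B3 = {0, 1, 3, 7}  B4 = {3, 4, 5, 6}  B5 = {1, 2, 3, 7}
Tree: B1–B2, B1–B3, B2–B4, B3–B5
The largest bag has 4 vertices, giving width 3; this decomposition certifies tw(G) ≤ 3. For the lower bound, the 4 vertices {1, 3, 4, 5} are pairwise adjacent, and any tree decomposition puts a clique entirely inside one bag — forcing width ≥ 3. Hence tw(G) = 3 exactly.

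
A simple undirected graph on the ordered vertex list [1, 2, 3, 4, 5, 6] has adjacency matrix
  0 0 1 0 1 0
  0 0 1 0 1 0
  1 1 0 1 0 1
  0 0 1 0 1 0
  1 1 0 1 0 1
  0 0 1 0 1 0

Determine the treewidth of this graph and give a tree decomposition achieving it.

Treewidth 2.
Bags: B1 = {1, 3, 5}  B2 = {3, 5, 6}  B3 = {3, 4, 5}  B4 = {2, 3, 5}
Tree: B1–B2, B2–B3, B3–B4

The largest bag has 3 vertices, giving width 2; this decomposition certifies tw(G) ≤ 2. For the lower bound, G contains the cycle 1–3–6–5–1, so G is not a forest; only forests have treewidth ≤ 1, hence tw(G) ≥ 2. Hence tw(G) = 2 exactly.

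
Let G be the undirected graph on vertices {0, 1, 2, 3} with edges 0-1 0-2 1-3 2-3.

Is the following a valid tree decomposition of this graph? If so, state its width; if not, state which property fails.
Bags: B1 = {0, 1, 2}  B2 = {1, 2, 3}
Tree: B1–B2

Checking the three conditions: (i) the bags cover all of {0, 1, 2, 3}; (ii) for each edge, some bag contains both endpoints; (iii) the bags containing any fixed vertex form a subtree. All hold, so the decomposition is valid with width 3 − 1 = 2.

Yes; width 2.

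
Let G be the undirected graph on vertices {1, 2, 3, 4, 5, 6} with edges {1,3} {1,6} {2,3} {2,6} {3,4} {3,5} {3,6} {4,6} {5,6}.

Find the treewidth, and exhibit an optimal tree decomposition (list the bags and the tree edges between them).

Every bag has size at most 3, so the width is 3 − 1 = 2 and tw(G) ≤ 2. Conversely, {1, 3, 6} is a clique of size 3, and the vertices of any clique must share a bag in every tree decomposition; so some bag has ≥ 3 vertices and tw(G) ≥ 2. Hence tw(G) = 2 exactly.

Treewidth 2.
Bags: B1 = {3, 4, 6}  B2 = {2, 3, 6}  B3 = {1, 3, 6}  B4 = {3, 5, 6}
Tree: B1–B2, B1–B3, B1–B4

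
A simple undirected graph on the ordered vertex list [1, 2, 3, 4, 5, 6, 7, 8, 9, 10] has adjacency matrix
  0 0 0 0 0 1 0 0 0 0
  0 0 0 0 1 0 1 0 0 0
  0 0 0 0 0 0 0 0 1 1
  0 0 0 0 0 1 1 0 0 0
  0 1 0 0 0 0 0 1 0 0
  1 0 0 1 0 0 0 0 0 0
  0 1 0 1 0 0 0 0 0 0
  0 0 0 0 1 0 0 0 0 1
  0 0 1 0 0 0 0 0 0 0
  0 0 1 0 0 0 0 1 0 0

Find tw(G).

A width-1 tree decomposition is:
Bags: B1 = {1, 6}  B2 = {4, 6}  B3 = {4, 7}  B4 = {2, 7}  B5 = {2, 5}  B6 = {5, 8}  B7 = {8, 10}  B8 = {3, 10}  B9 = {3, 9}
Tree: B1–B2, B2–B3, B3–B4, B4–B5, B5–B6, B6–B7, B7–B8, B8–B9
Every bag has size at most 2, so the width is 2 − 1 = 1 and tw(G) ≤ 1. G has an edge, so its treewidth is at least 1. Combining the bounds, tw(G) = 1.

1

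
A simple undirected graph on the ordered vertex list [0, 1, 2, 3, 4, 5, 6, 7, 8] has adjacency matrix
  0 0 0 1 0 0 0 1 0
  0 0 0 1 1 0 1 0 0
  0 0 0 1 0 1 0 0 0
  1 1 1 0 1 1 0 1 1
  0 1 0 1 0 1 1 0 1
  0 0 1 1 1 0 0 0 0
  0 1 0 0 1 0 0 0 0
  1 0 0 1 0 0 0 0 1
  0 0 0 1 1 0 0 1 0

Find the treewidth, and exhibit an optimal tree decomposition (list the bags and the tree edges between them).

Every bag has size at most 3, so the width is 3 − 1 = 2 and tw(G) ≤ 2. Conversely, {0, 3, 7} is a clique of size 3, and the vertices of any clique must share a bag in every tree decomposition; so some bag has ≥ 3 vertices and tw(G) ≥ 2. The upper and lower bounds meet at 2, so that is the treewidth.

Treewidth 2.
One optimal decomposition is:
Bags: B1 = {3, 4, 8}  B2 = {3, 7, 8}  B3 = {3, 4, 5}  B4 = {1, 3, 4}  B5 = {1, 4, 6}  B6 = {2, 3, 5}  B7 = {0, 3, 7}
Tree: B1–B2, B1–B3, B1–B4, B4–B5, B3–B6, B2–B7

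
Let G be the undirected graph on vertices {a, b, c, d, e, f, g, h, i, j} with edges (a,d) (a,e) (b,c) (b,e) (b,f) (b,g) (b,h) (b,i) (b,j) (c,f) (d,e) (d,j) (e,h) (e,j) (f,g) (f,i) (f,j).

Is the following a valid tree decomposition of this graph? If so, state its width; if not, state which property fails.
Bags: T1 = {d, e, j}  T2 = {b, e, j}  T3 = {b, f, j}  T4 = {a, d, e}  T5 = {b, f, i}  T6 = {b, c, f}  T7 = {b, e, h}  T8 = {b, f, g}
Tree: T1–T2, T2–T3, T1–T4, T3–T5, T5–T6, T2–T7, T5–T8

Every vertex of G appears in some bag (union = {a, b, c, d, e, f, g, h, i, j}); every edge is covered by a bag; and for each vertex v the set of bags containing v is connected in the bag tree. The decomposition is therefore valid. The largest bag has 3 vertices, so the width is 2.

Yes; width 2.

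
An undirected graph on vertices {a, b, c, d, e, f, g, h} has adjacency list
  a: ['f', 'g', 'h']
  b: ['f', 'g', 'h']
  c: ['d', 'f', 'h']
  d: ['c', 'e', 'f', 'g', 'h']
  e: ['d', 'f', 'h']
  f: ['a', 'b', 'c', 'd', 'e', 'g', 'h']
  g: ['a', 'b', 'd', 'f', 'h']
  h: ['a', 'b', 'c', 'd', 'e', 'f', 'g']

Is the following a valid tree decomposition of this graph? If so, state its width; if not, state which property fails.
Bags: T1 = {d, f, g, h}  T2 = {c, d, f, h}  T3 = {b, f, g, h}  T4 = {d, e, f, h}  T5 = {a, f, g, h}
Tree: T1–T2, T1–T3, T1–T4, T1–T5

Yes; width 3.

Every vertex of G appears in some bag (union = {a, b, c, d, e, f, g, h}); every edge is covered by a bag; and for each vertex v the set of bags containing v is connected in the bag tree. The decomposition is therefore valid. The largest bag has 4 vertices, so the width is 3.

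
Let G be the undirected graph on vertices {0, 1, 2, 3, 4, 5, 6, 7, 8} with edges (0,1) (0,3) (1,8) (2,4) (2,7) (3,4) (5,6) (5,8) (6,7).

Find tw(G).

A width-2 tree decomposition is:
Bags: B1 = {2, 4, 7}  B2 = {4, 6, 7}  B3 = {4, 5, 6}  B4 = {4, 5, 8}  B5 = {1, 4, 8}  B6 = {0, 1, 4}  B7 = {0, 3, 4}
Tree: B1–B2, B2–B3, B3–B4, B4–B5, B5–B6, B6–B7
Every bag has size at most 3, so the width is 3 − 1 = 2 and tw(G) ≤ 2. The edges 4–2–7–6–5–8–1–0–3–4 form a cycle, so G is not a tree and its treewidth is at least 2. Combining the bounds, tw(G) = 2.

2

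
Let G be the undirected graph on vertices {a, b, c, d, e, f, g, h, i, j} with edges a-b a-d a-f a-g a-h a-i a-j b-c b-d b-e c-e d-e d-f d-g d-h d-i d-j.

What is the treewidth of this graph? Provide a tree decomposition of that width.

Treewidth 2.
One such decomposition:
Bags: B1 = {a, d, f}  B2 = {a, d, h}  B3 = {a, d, g}  B4 = {a, d, j}  B5 = {a, b, d}  B6 = {b, d, e}  B7 = {b, c, e}  B8 = {a, d, i}
Tree: B1–B2, B2–B3, B3–B4, B1–B5, B5–B6, B6–B7, B1–B8

Each bag holds 3 vertices, so the decomposition has width 2, which upper-bounds the treewidth. On the other hand G contains the 3-clique {b, d, e}. A clique must lie in a single bag of any decomposition, so no decomposition can have width below 2. Hence tw(G) = 2 exactly.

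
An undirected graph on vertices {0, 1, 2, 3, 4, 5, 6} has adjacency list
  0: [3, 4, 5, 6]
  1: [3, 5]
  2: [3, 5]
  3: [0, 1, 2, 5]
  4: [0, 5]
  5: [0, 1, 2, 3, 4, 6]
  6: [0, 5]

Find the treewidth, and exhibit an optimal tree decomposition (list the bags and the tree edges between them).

The largest bag has 3 vertices, giving width 2; this decomposition certifies tw(G) ≤ 2. For the lower bound, the 3 vertices {0, 3, 5} are pairwise adjacent, and any tree decomposition puts a clique entirely inside one bag — forcing width ≥ 2. Combining the bounds, tw(G) = 2.

Treewidth 2.
One optimal decomposition is:
Bags: B1 = {0, 3, 5}  B2 = {2, 3, 5}  B3 = {1, 3, 5}  B4 = {0, 5, 6}  B5 = {0, 4, 5}
Tree: B1–B2, B2–B3, B1–B4, B1–B5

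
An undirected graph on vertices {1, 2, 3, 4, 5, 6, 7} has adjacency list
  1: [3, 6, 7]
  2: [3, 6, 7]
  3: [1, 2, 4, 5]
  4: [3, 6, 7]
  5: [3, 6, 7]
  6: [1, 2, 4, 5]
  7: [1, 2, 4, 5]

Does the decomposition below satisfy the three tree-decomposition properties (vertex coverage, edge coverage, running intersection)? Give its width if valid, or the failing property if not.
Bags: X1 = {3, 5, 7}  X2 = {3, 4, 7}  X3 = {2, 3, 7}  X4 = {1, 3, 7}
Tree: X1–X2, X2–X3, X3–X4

No — vertex 6 appears in no bag.

A tree decomposition must satisfy three properties: every vertex lies in some bag; for every edge, both endpoints lie together in some bag; and for every vertex, the bags containing it form a connected subtree. Here vertex 6 appears in no bag, so the decomposition is invalid.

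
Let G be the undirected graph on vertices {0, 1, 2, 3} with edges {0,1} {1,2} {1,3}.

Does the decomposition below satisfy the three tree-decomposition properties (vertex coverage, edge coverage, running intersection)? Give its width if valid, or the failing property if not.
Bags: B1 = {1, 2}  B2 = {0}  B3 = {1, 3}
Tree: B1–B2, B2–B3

No — edge (1,0) lies in no bag.

A tree decomposition must satisfy three properties: every vertex lies in some bag; for every edge, both endpoints lie together in some bag; and for every vertex, the bags containing it form a connected subtree. Here edge (1,0) lies in no bag, so the decomposition is invalid.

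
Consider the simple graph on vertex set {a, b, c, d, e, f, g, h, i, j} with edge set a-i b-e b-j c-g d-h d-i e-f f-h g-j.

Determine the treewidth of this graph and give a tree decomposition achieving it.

Every bag has size at most 2, so the width is 2 − 1 = 1 and tw(G) ≤ 1. G has an edge, so its treewidth is at least 1. Hence tw(G) = 1 exactly.

Treewidth 1.
Bags: B1 = {a, i}  B2 = {d, i}  B3 = {d, h}  B4 = {f, h}  B5 = {e, f}  B6 = {b, e}  B7 = {b, j}  B8 = {g, j}  B9 = {c, g}
Tree: B1–B2, B2–B3, B3–B4, B4–B5, B5–B6, B6–B7, B7–B8, B8–B9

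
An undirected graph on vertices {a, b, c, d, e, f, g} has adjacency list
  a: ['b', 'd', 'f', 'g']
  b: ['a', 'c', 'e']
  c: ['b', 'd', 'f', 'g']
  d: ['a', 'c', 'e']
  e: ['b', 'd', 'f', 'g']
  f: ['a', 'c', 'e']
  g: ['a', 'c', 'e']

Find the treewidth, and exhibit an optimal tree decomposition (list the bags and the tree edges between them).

Each bag holds 4 vertices, so the decomposition has width 3, which upper-bounds the treewidth. For the lower bound: the 4 vertex sets {a,d}, {c,g}, {e}, {b} are disjoint, each induces a connected subgraph, and every pair is joined by at least one edge of G. Contracting each set to a single vertex therefore yields K_{4} as a minor, and since treewidth is minor-monotone, tw(G) ≥ tw(K_{4}) = 3. Hence tw(G) = 3 exactly.

Treewidth 3.
One optimal decomposition is:
Bags: B1 = {a, c, d, e}  B2 = {a, c, e, g}  B3 = {a, b, c, e}  B4 = {a, c, e, f}
Tree: B1–B2, B2–B3, B3–B4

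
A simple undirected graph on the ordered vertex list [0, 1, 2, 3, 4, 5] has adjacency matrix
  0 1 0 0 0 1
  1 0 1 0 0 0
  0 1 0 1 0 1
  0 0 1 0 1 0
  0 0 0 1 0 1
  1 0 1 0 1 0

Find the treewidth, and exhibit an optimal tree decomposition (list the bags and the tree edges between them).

Treewidth 2.
One such decomposition:
Bags: B1 = {3, 4, 5}  B2 = {2, 3, 5}  B3 = {0, 2, 5}  B4 = {0, 1, 2}
Tree: B1–B2, B2–B3, B3–B4

Every bag has size at most 3, so the width is 3 − 1 = 2 and tw(G) ≤ 2. Since 4–3–2–5–4 is a cycle in G, G is not acyclic. Forests are exactly the graphs of treewidth ≤ 1, so tw(G) ≥ 2. Therefore the treewidth is 2.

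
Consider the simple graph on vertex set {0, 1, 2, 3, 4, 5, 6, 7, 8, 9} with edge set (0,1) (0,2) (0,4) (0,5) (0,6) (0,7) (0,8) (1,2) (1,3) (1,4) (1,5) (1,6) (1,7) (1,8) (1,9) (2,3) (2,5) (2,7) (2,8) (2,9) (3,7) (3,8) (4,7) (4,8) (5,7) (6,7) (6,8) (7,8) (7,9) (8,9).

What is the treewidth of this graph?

4

A width-4 tree decomposition is:
Bags: B1 = {0, 1, 2, 7, 8}  B2 = {0, 1, 4, 7, 8}  B3 = {0, 1, 6, 7, 8}  B4 = {1, 2, 3, 7, 8}  B5 = {1, 2, 7, 8, 9}  B6 = {0, 1, 2, 5, 7}
Tree: B1–B2, B1–B3, B1–B4, B1–B5, B1–B6
Every bag has size at most 5, so the width is 5 − 1 = 4 and tw(G) ≤ 4. Conversely, {0, 1, 2, 7, 8} is a clique of size 5, and the vertices of any clique must share a bag in every tree decomposition; so some bag has ≥ 5 vertices and tw(G) ≥ 4. Combining the bounds, tw(G) = 4.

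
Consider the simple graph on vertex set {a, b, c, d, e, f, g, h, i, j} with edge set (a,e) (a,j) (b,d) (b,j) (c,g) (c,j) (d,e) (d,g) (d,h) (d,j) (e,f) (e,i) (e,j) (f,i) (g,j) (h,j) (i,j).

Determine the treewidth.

A width-2 tree decomposition is:
Bags: B1 = {d, h, j}  B2 = {d, e, j}  B3 = {d, g, j}  B4 = {e, i, j}  B5 = {b, d, j}  B6 = {c, g, j}  B7 = {a, e, j}  B8 = {e, f, i}
Tree: B1–B2, B2–B3, B2–B4, B2–B5, B3–B6, B2–B7, B4–B8
The largest bag has 3 vertices, giving width 2; this decomposition certifies tw(G) ≤ 2. For the lower bound, the 3 vertices {d, g, j} are pairwise adjacent, and any tree decomposition puts a clique entirely inside one bag — forcing width ≥ 2. Hence tw(G) = 2 exactly.

2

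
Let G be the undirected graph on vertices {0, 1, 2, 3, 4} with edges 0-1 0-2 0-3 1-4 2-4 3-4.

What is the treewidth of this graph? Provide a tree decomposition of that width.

Each bag holds 3 vertices, so the decomposition has width 2, which upper-bounds the treewidth. The edges 3–4–2–0–3 form a cycle, so G is not a tree and its treewidth is at least 2. Combining the bounds, tw(G) = 2.

Treewidth 2.
One optimal decomposition is:
Bags: B1 = {0, 3, 4}  B2 = {0, 2, 4}  B3 = {0, 1, 4}
Tree: B1–B2, B2–B3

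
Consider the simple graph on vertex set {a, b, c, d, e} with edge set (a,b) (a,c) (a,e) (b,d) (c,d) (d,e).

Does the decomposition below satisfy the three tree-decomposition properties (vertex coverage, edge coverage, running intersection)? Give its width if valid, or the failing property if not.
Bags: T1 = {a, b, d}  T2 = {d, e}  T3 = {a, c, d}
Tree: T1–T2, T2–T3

A tree decomposition must satisfy three properties: every vertex lies in some bag; for every edge, both endpoints lie together in some bag; and for every vertex, the bags containing it form a connected subtree. Here edge (a,e) lies in no bag, so the decomposition is invalid.

No — edge (a,e) lies in no bag.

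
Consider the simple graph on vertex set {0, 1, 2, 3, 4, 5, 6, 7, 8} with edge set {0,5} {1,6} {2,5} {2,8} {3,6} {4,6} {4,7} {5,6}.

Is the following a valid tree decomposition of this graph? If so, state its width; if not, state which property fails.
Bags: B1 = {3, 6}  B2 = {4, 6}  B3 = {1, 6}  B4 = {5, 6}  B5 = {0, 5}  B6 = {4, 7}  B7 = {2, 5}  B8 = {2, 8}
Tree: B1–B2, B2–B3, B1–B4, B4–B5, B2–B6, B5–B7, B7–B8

Yes; width 1.

Checking the three conditions: (i) the bags cover all of {0, 1, 2, 3, 4, 5, 6, 7, 8}; (ii) for each edge, some bag contains both endpoints; (iii) the bags containing any fixed vertex form a subtree. All hold, so the decomposition is valid with width 2 − 1 = 1.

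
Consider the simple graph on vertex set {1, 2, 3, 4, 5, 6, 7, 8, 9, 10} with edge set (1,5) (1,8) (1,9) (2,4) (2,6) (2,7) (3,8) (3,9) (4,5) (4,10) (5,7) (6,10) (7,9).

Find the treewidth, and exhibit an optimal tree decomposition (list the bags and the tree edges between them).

Every bag has size at most 3, so the width is 3 − 1 = 2 and tw(G) ≤ 2. The edges 6–10–4–2–6 form a cycle, so G is not a tree and its treewidth is at least 2. The upper and lower bounds meet at 2, so that is the treewidth.

Treewidth 2.
One such decomposition:
Bags: B1 = {2, 6, 10}  B2 = {2, 4, 10}  B3 = {2, 4, 7}  B4 = {4, 5, 7}  B5 = {5, 7, 9}  B6 = {1, 5, 9}  B7 = {1, 3, 9}  B8 = {1, 3, 8}
Tree: B1–B2, B2–B3, B3–B4, B4–B5, B5–B6, B6–B7, B7–B8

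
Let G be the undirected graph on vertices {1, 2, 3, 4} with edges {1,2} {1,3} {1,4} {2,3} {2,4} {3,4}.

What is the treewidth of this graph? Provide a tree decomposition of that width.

Treewidth 3.
Bags: B1 = {1, 2, 3, 4}
Tree: (single bag)

With just one bag of size 4, the width is 4 − 1 = 3, so tw(G) ≤ 3. For the lower bound, the 4 vertices {1, 2, 3, 4} are pairwise adjacent, and any tree decomposition puts a clique entirely inside one bag — forcing width ≥ 3. Therefore the treewidth is 3.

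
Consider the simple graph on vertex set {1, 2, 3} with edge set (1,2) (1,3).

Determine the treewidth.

A width-1 tree decomposition is:
Bags: B1 = {1, 2}  B2 = {1, 3}
Tree: B1–B2
The largest bag has 2 vertices, giving width 1; this decomposition certifies tw(G) ≤ 1. Since G has at least one edge (e.g. 1–2), it is not an edgeless graph, so tw(G) ≥ 1. Combining the bounds, tw(G) = 1.

1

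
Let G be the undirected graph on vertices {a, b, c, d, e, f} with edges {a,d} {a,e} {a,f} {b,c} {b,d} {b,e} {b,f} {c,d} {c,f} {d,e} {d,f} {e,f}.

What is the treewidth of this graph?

3

A width-3 tree decomposition is:
Bags: B1 = {b, d, e, f}  B2 = {a, d, e, f}  B3 = {b, c, d, f}
Tree: B1–B2, B1–B3
Every bag has size at most 4, so the width is 4 − 1 = 3 and tw(G) ≤ 3. For the lower bound, the 4 vertices {a, d, e, f} are pairwise adjacent, and any tree decomposition puts a clique entirely inside one bag — forcing width ≥ 3. Therefore the treewidth is 3.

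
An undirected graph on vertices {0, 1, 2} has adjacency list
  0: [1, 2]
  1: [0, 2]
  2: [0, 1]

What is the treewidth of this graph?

2

A width-2 tree decomposition is:
Bags: B1 = {0, 1, 2}
Tree: (single bag)
A single bag containing all 3 vertices is trivially a valid decomposition of width 2. On the other hand G contains the 3-clique {0, 1, 2}. A clique must lie in a single bag of any decomposition, so no decomposition can have width below 2. Therefore the treewidth is 2.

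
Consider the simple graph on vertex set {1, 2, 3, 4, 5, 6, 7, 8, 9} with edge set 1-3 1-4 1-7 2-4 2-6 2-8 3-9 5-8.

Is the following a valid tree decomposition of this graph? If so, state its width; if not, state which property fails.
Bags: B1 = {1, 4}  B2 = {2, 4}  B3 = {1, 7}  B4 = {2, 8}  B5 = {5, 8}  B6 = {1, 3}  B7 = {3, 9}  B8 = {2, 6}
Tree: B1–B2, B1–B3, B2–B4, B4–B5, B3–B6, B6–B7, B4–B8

Checking the three conditions: (i) the bags cover all of {1, 2, 3, 4, 5, 6, 7, 8, 9}; (ii) for each edge, some bag contains both endpoints; (iii) the bags containing any fixed vertex form a subtree. All hold, so the decomposition is valid with width 2 − 1 = 1.

Yes; width 1.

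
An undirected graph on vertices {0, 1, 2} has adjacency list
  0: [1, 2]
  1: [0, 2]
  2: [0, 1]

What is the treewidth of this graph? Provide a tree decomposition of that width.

A single bag containing all 3 vertices is trivially a valid decomposition of width 2. For the lower bound, the 3 vertices {0, 1, 2} are pairwise adjacent, and any tree decomposition puts a clique entirely inside one bag — forcing width ≥ 2. Hence tw(G) = 2 exactly.

Treewidth 2.
One optimal decomposition is:
Bags: B1 = {0, 1, 2}
Tree: (single bag)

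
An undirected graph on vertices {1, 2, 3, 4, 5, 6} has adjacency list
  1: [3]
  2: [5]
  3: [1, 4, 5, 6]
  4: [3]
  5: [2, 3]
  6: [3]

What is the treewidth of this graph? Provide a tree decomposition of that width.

Treewidth 1.
One such decomposition:
Bags: B1 = {1, 3}  B2 = {3, 6}  B3 = {3, 5}  B4 = {3, 4}  B5 = {2, 5}
Tree: B1–B2, B1–B3, B3–B4, B3–B5

The largest bag has 2 vertices, giving width 1; this decomposition certifies tw(G) ≤ 1. G has an edge, so its treewidth is at least 1. Combining the bounds, tw(G) = 1.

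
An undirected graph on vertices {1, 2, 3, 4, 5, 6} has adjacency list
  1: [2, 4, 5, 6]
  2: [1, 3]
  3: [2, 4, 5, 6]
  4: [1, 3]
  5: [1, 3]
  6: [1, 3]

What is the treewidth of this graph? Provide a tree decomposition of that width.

Treewidth 2.
Bags: B1 = {1, 3, 6}  B2 = {1, 3, 5}  B3 = {1, 3, 4}  B4 = {1, 2, 3}
Tree: B1–B2, B2–B3, B3–B4

Each bag holds 3 vertices, so the decomposition has width 2, which upper-bounds the treewidth. The edges 6–1–5–3–6 form a cycle, so G is not a tree and its treewidth is at least 2. Hence tw(G) = 2 exactly.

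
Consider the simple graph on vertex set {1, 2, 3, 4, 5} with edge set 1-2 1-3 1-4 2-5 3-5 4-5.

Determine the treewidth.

2

A width-2 tree decomposition is:
Bags: B1 = {1, 2, 5}  B2 = {1, 3, 5}  B3 = {1, 4, 5}
Tree: B1–B2, B2–B3
The largest bag has 3 vertices, giving width 2; this decomposition certifies tw(G) ≤ 2. For the lower bound, G contains the cycle 5–2–1–3–5, so G is not a forest; only forests have treewidth ≤ 1, hence tw(G) ≥ 2. Combining the bounds, tw(G) = 2.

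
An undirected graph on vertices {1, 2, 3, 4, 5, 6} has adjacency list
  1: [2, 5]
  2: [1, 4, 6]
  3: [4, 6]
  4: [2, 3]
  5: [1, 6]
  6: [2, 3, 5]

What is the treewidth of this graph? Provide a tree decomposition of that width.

Treewidth 2.
One such decomposition:
Bags: B1 = {1, 2, 5}  B2 = {2, 5, 6}  B3 = {2, 4, 6}  B4 = {3, 4, 6}
Tree: B1–B2, B2–B3, B3–B4

The largest bag has 3 vertices, giving width 2; this decomposition certifies tw(G) ≤ 2. The edges 1–5–6–2–1 form a cycle, so G is not a tree and its treewidth is at least 2. Therefore the treewidth is 2.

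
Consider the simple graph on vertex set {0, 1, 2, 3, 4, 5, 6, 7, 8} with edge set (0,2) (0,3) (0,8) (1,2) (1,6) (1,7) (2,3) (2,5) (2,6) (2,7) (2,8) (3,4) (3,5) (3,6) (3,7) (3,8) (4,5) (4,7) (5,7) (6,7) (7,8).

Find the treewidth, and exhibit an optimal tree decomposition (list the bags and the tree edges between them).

Treewidth 3.
Bags: B1 = {2, 3, 7, 8}  B2 = {2, 3, 5, 7}  B3 = {2, 3, 6, 7}  B4 = {1, 2, 6, 7}  B5 = {0, 2, 3, 8}  B6 = {3, 4, 5, 7}
Tree: B1–B2, B1–B3, B3–B4, B1–B5, B2–B6

Each bag holds 4 vertices, so the decomposition has width 3, which upper-bounds the treewidth. On the other hand G contains the 4-clique {1, 2, 6, 7}. A clique must lie in a single bag of any decomposition, so no decomposition can have width below 3. The upper and lower bounds meet at 3, so that is the treewidth.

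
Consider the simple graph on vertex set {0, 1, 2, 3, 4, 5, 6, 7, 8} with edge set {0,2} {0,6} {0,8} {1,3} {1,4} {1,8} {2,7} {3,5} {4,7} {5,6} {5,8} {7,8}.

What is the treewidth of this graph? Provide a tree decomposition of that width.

Each bag holds 4 vertices, so the decomposition has width 3, which upper-bounds the treewidth. For the lower bound: the 4 vertex sets {3,5,6}, {1}, {8}, {0,2,4,7} are disjoint, each induces a connected subgraph, and every pair is joined by at least one edge of G. Contracting each set to a single vertex therefore yields K_{4} as a minor, and since treewidth is minor-monotone, tw(G) ≥ tw(K_{4}) = 3. Combining the bounds, tw(G) = 3.

Treewidth 3.
Bags: B1 = {1, 3, 5, 6}  B2 = {1, 5, 6, 8}  B3 = {0, 1, 6, 8}  B4 = {0, 1, 4, 8}  B5 = {0, 4, 7, 8}  B6 = {0, 2, 4, 7}
Tree: B1–B2, B2–B3, B3–B4, B4–B5, B5–B6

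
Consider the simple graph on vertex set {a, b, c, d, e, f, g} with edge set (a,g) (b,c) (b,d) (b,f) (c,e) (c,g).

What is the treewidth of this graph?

1

A width-1 tree decomposition is:
Bags: B1 = {b, c}  B2 = {b, f}  B3 = {c, g}  B4 = {b, d}  B5 = {a, g}  B6 = {c, e}
Tree: B1–B2, B1–B3, B1–B4, B3–B5, B3–B6
The largest bag has 2 vertices, giving width 1; this decomposition certifies tw(G) ≤ 1. Any graph with an edge has treewidth ≥ 1, and G has the edge c–b. The upper and lower bounds meet at 1, so that is the treewidth.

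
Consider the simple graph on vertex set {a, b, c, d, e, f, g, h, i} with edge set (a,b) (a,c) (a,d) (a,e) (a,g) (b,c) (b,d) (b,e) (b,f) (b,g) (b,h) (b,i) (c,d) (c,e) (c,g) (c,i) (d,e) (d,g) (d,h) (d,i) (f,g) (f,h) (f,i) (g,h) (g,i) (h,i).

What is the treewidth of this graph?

4

A width-4 tree decomposition is:
Bags: B1 = {a, b, c, d, e}  B2 = {a, b, c, d, g}  B3 = {b, c, d, g, i}  B4 = {b, d, g, h, i}  B5 = {b, f, g, h, i}
Tree: B1–B2, B2–B3, B3–B4, B4–B5
The largest bag has 5 vertices, giving width 4; this decomposition certifies tw(G) ≤ 4. On the other hand G contains the 5-clique {b, d, g, h, i}. A clique must lie in a single bag of any decomposition, so no decomposition can have width below 4. Combining the bounds, tw(G) = 4.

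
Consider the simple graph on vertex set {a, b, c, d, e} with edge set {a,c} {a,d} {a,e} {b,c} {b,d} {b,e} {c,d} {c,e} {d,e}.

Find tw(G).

3

A width-3 tree decomposition is:
Bags: B1 = {a, c, d, e}  B2 = {b, c, d, e}
Tree: B1–B2
Every bag has size at most 4, so the width is 4 − 1 = 3 and tw(G) ≤ 3. Conversely, {a, c, d, e} is a clique of size 4, and the vertices of any clique must share a bag in every tree decomposition; so some bag has ≥ 4 vertices and tw(G) ≥ 3. Combining the bounds, tw(G) = 3.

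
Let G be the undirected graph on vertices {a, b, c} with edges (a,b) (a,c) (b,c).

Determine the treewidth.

2

A width-2 tree decomposition is:
Bags: B1 = {a, b, c}
Tree: (single bag)
A single bag containing all 3 vertices is trivially a valid decomposition of width 2. For the lower bound, the 3 vertices {a, b, c} are pairwise adjacent, and any tree decomposition puts a clique entirely inside one bag — forcing width ≥ 2. Combining the bounds, tw(G) = 2.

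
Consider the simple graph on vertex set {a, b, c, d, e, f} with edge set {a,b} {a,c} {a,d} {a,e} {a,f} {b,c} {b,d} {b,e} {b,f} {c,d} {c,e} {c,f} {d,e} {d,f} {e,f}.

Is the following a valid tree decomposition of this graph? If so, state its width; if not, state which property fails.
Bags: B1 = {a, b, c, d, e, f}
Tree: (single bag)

Checking the three conditions: (i) the bags cover all of {a, b, c, d, e, f}; (ii) for each edge, some bag contains both endpoints; (iii) the bags containing any fixed vertex form a subtree. All hold, so the decomposition is valid with width 6 − 1 = 5.

Yes; width 5.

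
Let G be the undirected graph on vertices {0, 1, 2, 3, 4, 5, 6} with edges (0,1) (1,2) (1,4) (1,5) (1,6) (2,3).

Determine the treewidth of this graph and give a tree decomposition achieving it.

Treewidth 1.
Bags: B1 = {1, 2}  B2 = {1, 6}  B3 = {0, 1}  B4 = {2, 3}  B5 = {1, 4}  B6 = {1, 5}
Tree: B1–B2, B1–B3, B1–B4, B3–B5, B2–B6

The largest bag has 2 vertices, giving width 1; this decomposition certifies tw(G) ≤ 1. Any graph with an edge has treewidth ≥ 1, and G has the edge 1–2. Hence tw(G) = 1 exactly.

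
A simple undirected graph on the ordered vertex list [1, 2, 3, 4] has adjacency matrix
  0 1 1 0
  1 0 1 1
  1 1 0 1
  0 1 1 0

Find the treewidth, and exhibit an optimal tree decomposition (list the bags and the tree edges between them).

Treewidth 2.
One optimal decomposition is:
Bags: B1 = {2, 3, 4}  B2 = {1, 2, 3}
Tree: B1–B2

The largest bag has 3 vertices, giving width 2; this decomposition certifies tw(G) ≤ 2. For the lower bound, the 3 vertices {1, 2, 3} are pairwise adjacent, and any tree decomposition puts a clique entirely inside one bag — forcing width ≥ 2. Hence tw(G) = 2 exactly.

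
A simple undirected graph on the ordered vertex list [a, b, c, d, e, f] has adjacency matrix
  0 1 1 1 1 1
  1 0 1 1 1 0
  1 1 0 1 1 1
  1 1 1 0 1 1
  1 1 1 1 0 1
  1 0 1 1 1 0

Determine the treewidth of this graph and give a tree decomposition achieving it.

Each bag holds 5 vertices, so the decomposition has width 4, which upper-bounds the treewidth. Conversely, {a, c, d, e, f} is a clique of size 5, and the vertices of any clique must share a bag in every tree decomposition; so some bag has ≥ 5 vertices and tw(G) ≥ 4. The upper and lower bounds meet at 4, so that is the treewidth.

Treewidth 4.
Bags: B1 = {a, b, c, d, e}  B2 = {a, c, d, e, f}
Tree: B1–B2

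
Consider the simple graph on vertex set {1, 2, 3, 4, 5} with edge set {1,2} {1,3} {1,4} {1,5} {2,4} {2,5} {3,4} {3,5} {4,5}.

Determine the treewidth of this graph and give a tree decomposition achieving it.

Each bag holds 4 vertices, so the decomposition has width 3, which upper-bounds the treewidth. Conversely, {1, 2, 4, 5} is a clique of size 4, and the vertices of any clique must share a bag in every tree decomposition; so some bag has ≥ 4 vertices and tw(G) ≥ 3. Hence tw(G) = 3 exactly.

Treewidth 3.
One such decomposition:
Bags: B1 = {1, 3, 4, 5}  B2 = {1, 2, 4, 5}
Tree: B1–B2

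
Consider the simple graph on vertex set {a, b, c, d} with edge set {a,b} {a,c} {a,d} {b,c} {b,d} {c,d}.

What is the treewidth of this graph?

A width-3 tree decomposition is:
Bags: B1 = {a, b, c, d}
Tree: (single bag)
A single bag containing all 4 vertices is trivially a valid decomposition of width 3. For the lower bound, the 4 vertices {a, b, c, d} are pairwise adjacent, and any tree decomposition puts a clique entirely inside one bag — forcing width ≥ 3. Combining the bounds, tw(G) = 3.

3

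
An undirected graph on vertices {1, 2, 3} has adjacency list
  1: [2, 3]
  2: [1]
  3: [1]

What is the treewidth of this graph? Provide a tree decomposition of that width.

Treewidth 1.
One such decomposition:
Bags: B1 = {1, 3}  B2 = {1, 2}
Tree: B1–B2

Each bag holds 2 vertices, so the decomposition has width 1, which upper-bounds the treewidth. G has an edge, so its treewidth is at least 1. Combining the bounds, tw(G) = 1.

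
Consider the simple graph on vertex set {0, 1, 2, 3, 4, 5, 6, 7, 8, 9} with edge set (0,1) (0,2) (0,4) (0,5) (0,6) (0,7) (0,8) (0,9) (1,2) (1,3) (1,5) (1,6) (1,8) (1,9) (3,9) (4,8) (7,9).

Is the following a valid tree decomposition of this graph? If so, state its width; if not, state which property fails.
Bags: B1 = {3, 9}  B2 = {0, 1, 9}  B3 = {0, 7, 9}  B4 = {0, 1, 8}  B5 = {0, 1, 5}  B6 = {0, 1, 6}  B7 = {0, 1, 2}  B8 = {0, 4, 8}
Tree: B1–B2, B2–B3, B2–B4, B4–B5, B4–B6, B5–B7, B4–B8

No — edge (1,3) lies in no bag.

A tree decomposition must satisfy three properties: every vertex lies in some bag; for every edge, both endpoints lie together in some bag; and for every vertex, the bags containing it form a connected subtree. Here edge (1,3) lies in no bag, so the decomposition is invalid.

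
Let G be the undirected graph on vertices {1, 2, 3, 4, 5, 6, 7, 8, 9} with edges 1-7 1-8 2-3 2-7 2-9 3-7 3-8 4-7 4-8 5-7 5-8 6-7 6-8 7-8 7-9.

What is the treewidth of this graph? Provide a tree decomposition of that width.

Each bag holds 3 vertices, so the decomposition has width 2, which upper-bounds the treewidth. On the other hand G contains the 3-clique {1, 7, 8}. A clique must lie in a single bag of any decomposition, so no decomposition can have width below 2. Combining the bounds, tw(G) = 2.

Treewidth 2.
Bags: B1 = {6, 7, 8}  B2 = {3, 7, 8}  B3 = {4, 7, 8}  B4 = {5, 7, 8}  B5 = {2, 3, 7}  B6 = {1, 7, 8}  B7 = {2, 7, 9}
Tree: B1–B2, B2–B3, B1–B4, B2–B5, B1–B6, B5–B7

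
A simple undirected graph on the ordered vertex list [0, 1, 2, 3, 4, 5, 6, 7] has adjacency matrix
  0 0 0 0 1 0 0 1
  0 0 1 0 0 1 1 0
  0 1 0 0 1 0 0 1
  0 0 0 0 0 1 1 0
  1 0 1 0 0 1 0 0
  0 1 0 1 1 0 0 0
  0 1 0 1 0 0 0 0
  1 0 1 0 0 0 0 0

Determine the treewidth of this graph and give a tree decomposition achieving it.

The largest bag has 3 vertices, giving width 2; this decomposition certifies tw(G) ≤ 2. Since 6–3–5–1–6 is a cycle in G, G is not acyclic. Forests are exactly the graphs of treewidth ≤ 1, so tw(G) ≥ 2. Therefore the treewidth is 2.

Treewidth 2.
One optimal decomposition is:
Bags: B1 = {1, 3, 6}  B2 = {1, 3, 5}  B3 = {1, 2, 5}  B4 = {2, 4, 5}  B5 = {2, 4, 7}  B6 = {0, 4, 7}
Tree: B1–B2, B2–B3, B3–B4, B4–B5, B5–B6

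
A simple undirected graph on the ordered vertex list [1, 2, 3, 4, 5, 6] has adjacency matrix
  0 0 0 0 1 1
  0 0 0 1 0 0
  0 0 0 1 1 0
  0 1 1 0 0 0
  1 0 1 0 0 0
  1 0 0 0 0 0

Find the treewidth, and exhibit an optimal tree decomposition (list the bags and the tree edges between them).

Every bag has size at most 2, so the width is 2 − 1 = 1 and tw(G) ≤ 1. Since G has at least one edge (e.g. 6–1), it is not an edgeless graph, so tw(G) ≥ 1. The upper and lower bounds meet at 1, so that is the treewidth.

Treewidth 1.
One optimal decomposition is:
Bags: B1 = {1, 6}  B2 = {1, 5}  B3 = {3, 5}  B4 = {3, 4}  B5 = {2, 4}
Tree: B1–B2, B2–B3, B3–B4, B4–B5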